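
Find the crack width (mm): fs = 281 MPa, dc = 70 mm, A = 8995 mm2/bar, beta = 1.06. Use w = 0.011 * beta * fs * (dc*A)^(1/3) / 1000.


w = 0.011 * beta * fs * (dc * A)^(1/3) / 1000
= 0.011 * 1.06 * 281 * (70 * 8995)^(1/3) / 1000
= 0.281 mm

0.281


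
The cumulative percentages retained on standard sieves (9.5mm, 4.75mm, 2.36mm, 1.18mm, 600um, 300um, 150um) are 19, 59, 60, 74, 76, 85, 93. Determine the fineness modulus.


FM = sum(cumulative % retained) / 100
= 466 / 100
= 4.66

4.66


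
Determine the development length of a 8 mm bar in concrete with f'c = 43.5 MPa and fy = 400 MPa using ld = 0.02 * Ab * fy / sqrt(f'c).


Ab = pi * 8^2 / 4 = 50.265 mm2
ld = 0.02 * 50.265 * 400 / sqrt(43.5)
= 61.0 mm

61.0


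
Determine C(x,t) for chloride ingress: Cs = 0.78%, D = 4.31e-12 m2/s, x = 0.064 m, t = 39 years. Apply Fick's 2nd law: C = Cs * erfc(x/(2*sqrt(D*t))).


t_seconds = 39 * 365.25 * 24 * 3600 = 1230746400.0 s
arg = 0.064 / (2 * sqrt(4.31e-12 * 1230746400.0))
= 0.4394
erfc(0.4394) = 0.5344
C = 0.78 * 0.5344 = 0.4168%

0.4168


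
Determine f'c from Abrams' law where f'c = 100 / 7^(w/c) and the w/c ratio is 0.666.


f'c = 100 / 7^0.666
= 100 / 3.655
= 27.36 MPa

27.36


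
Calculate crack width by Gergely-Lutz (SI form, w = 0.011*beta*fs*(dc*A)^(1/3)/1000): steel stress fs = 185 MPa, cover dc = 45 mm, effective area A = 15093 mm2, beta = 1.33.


w = 0.011 * beta * fs * (dc * A)^(1/3) / 1000
= 0.011 * 1.33 * 185 * (45 * 15093)^(1/3) / 1000
= 0.238 mm

0.238


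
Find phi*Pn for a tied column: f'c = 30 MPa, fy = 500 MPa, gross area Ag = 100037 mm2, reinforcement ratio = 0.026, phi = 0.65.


Ast = rho * Ag = 0.026 * 100037 = 2600.962 mm2
phi*Pn = 0.65 * 0.80 * (0.85 * 30 * (100037 - 2600.962) + 500 * 2600.962) / 1000
= 1968.25 kN

1968.25


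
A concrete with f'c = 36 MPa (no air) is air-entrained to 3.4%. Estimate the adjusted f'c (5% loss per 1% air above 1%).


Strength loss = (3.4 - 1) * 5 = 12.0%
f'c = 36 * (1 - 12.0/100)
= 31.68 MPa

31.68


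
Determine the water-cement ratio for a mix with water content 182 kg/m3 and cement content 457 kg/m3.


w/c = water / cement
w/c = 182 / 457 = 0.398

0.398


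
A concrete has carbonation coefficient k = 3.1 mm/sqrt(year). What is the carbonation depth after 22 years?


depth = k * sqrt(t)
= 3.1 * sqrt(22)
= 14.54 mm

14.54


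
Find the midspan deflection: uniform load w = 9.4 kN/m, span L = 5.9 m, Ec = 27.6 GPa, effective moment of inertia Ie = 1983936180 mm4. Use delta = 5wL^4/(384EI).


Convert: L = 5.9 m = 5900 mm, Ec = 27.6 GPa = 27600 MPa
delta = 5 * 9.4 * 5900^4 / (384 * 27600 * 1983936180)
= 2.71 mm

2.71


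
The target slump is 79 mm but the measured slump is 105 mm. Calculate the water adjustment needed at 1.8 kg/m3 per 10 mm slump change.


Difference = 79 - 105 = -26 mm
Water adjustment = -26 * 1.8 / 10 = -4.7 kg/m3

-4.7


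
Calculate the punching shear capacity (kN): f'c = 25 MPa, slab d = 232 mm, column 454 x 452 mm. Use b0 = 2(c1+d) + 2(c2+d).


b0 = 2*(454 + 232) + 2*(452 + 232) = 2740 mm
Vc = 0.33 * sqrt(25) * 2740 * 232 / 1000
= 1048.87 kN

1048.87


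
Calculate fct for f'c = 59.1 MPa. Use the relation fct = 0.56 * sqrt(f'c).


fct = 0.56 * sqrt(59.1)
= 0.56 * 7.688
= 4.305 MPa

4.305


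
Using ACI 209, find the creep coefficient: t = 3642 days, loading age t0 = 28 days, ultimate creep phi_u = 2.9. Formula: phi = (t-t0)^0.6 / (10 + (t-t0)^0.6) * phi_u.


dt = 3642 - 28 = 3614
phi = 3614^0.6 / (10 + 3614^0.6) * 2.9
= 2.702

2.702


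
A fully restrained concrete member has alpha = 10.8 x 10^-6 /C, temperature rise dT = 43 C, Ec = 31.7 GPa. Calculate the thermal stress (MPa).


sigma = alpha * dT * Ec
= 10.8e-6 * 43 * 31.7 * 1000
= 14.721 MPa

14.721


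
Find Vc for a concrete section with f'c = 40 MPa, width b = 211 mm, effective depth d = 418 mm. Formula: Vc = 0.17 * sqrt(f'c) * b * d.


Vc = 0.17 * sqrt(40) * 211 * 418 / 1000
= 94.83 kN

94.83


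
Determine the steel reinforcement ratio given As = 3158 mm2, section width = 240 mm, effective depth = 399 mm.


rho = As / (b * d)
= 3158 / (240 * 399)
= 0.033

0.033


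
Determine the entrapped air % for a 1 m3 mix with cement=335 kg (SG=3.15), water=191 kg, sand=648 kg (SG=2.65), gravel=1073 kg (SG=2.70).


Vol cement = 335 / (3.15 * 1000) = 0.106349 m3
Vol water = 191 / 1000 = 0.191 m3
Vol sand = 648 / (2.65 * 1000) = 0.244528 m3
Vol gravel = 1073 / (2.70 * 1000) = 0.397407 m3
Total solid + water volume = 0.939285 m3
Air = (1 - 0.939285) * 100 = 6.07%

6.07


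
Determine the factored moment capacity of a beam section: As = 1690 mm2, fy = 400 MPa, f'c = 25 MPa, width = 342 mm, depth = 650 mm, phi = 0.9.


a = As * fy / (0.85 * f'c * b)
= 1690 * 400 / (0.85 * 25 * 342)
= 93.0169 mm
Mn = As * fy * (d - a/2) / 10^6
= 407.9603 kN-m
phi*Mn = 0.9 * 407.9603 = 367.16 kN-m

367.16


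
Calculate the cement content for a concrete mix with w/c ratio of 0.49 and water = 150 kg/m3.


Cement = water / (w/c)
= 150 / 0.49
= 306.1 kg/m3

306.1


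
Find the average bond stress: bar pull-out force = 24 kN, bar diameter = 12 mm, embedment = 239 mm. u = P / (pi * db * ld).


u = P / (pi * db * ld)
= 24 * 1000 / (pi * 12 * 239)
= 2.664 MPa

2.664


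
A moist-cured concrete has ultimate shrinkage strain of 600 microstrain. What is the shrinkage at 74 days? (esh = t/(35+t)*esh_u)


esh(74) = 74 / (35 + 74) * 600
= 74 / 109 * 600
= 407.3 microstrain

407.3


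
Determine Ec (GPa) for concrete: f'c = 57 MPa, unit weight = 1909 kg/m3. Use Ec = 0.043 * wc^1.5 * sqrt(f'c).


Ec = 0.043 * 1909^1.5 * sqrt(57) / 1000
= 27.08 GPa

27.08


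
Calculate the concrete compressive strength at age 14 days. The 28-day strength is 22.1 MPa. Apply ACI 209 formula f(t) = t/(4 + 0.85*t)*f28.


f(14) = 14 / (4 + 0.85 * 14) * 22.1
= 14 / 15.9 * 22.1
= 19.46 MPa

19.46


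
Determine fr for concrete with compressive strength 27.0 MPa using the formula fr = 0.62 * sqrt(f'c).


fr = 0.62 * sqrt(27.0)
= 3.222 MPa

3.222


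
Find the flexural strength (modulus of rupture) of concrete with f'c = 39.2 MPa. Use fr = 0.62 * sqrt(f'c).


fr = 0.62 * sqrt(39.2)
= 3.882 MPa

3.882


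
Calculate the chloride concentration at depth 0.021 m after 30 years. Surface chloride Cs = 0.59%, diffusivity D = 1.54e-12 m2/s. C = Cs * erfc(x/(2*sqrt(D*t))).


t_seconds = 30 * 365.25 * 24 * 3600 = 946728000.0 s
arg = 0.021 / (2 * sqrt(1.54e-12 * 946728000.0))
= 0.275
erfc(0.275) = 0.6974
C = 0.59 * 0.6974 = 0.4114%

0.4114


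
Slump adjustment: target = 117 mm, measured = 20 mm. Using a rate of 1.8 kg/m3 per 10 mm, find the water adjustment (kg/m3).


Difference = 117 - 20 = 97 mm
Water adjustment = 97 * 1.8 / 10 = 17.5 kg/m3

17.5


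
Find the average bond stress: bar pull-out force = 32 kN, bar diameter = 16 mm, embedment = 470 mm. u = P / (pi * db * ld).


u = P / (pi * db * ld)
= 32 * 1000 / (pi * 16 * 470)
= 1.355 MPa

1.355


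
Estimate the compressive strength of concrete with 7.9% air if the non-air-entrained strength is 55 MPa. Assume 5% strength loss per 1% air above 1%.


Strength loss = (7.9 - 1) * 5 = 34.5%
f'c = 55 * (1 - 34.5/100)
= 36.02 MPa

36.02


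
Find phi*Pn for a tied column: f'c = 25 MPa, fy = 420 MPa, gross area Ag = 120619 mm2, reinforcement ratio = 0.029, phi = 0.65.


Ast = rho * Ag = 0.029 * 120619 = 3497.951 mm2
phi*Pn = 0.65 * 0.80 * (0.85 * 25 * (120619 - 3497.951) + 420 * 3497.951) / 1000
= 2058.14 kN

2058.14


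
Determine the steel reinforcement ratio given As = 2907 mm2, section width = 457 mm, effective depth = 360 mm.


rho = As / (b * d)
= 2907 / (457 * 360)
= 0.0177

0.0177


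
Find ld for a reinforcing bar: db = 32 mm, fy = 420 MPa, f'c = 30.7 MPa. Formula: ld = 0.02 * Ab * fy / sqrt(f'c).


Ab = pi * 32^2 / 4 = 804.248 mm2
ld = 0.02 * 804.248 * 420 / sqrt(30.7)
= 1219.3 mm

1219.3


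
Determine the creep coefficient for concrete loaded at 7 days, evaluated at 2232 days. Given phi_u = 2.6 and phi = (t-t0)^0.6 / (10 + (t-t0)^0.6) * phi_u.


dt = 2232 - 7 = 2225
phi = 2225^0.6 / (10 + 2225^0.6) * 2.6
= 2.368

2.368


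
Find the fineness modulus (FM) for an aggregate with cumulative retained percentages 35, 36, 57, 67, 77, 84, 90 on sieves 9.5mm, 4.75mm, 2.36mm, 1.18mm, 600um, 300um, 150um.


FM = sum(cumulative % retained) / 100
= 446 / 100
= 4.46

4.46


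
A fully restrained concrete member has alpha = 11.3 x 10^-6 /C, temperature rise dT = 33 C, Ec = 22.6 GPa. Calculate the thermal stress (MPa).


sigma = alpha * dT * Ec
= 11.3e-6 * 33 * 22.6 * 1000
= 8.428 MPa

8.428


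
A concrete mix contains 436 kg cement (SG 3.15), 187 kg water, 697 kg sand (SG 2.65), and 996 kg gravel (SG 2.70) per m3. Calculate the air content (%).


Vol cement = 436 / (3.15 * 1000) = 0.138413 m3
Vol water = 187 / 1000 = 0.187 m3
Vol sand = 697 / (2.65 * 1000) = 0.263019 m3
Vol gravel = 996 / (2.70 * 1000) = 0.368889 m3
Total solid + water volume = 0.95732 m3
Air = (1 - 0.95732) * 100 = 4.27%

4.27


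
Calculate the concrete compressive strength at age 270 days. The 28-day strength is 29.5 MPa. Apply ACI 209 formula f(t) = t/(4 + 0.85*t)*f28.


f(270) = 270 / (4 + 0.85 * 270) * 29.5
= 270 / 233.5 * 29.5
= 34.11 MPa

34.11


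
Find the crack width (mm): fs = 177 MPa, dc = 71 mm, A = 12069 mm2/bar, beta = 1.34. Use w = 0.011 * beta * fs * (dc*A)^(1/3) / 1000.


w = 0.011 * beta * fs * (dc * A)^(1/3) / 1000
= 0.011 * 1.34 * 177 * (71 * 12069)^(1/3) / 1000
= 0.248 mm

0.248


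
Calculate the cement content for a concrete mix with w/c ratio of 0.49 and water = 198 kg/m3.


Cement = water / (w/c)
= 198 / 0.49
= 404.1 kg/m3

404.1


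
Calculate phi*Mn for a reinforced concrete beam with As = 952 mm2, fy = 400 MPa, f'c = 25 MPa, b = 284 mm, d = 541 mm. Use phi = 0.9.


a = As * fy / (0.85 * f'c * b)
= 952 * 400 / (0.85 * 25 * 284)
= 63.0986 mm
Mn = As * fy * (d - a/2) / 10^6
= 193.9988 kN-m
phi*Mn = 0.9 * 193.9988 = 174.6 kN-m

174.6


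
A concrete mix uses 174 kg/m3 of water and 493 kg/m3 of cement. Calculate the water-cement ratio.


w/c = water / cement
w/c = 174 / 493 = 0.353

0.353


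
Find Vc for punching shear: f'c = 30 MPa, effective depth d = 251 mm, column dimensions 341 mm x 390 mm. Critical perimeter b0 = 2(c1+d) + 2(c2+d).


b0 = 2*(341 + 251) + 2*(390 + 251) = 2466 mm
Vc = 0.33 * sqrt(30) * 2466 * 251 / 1000
= 1118.77 kN

1118.77


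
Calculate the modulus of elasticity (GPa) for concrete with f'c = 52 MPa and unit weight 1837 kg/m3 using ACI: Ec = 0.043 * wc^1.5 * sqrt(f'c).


Ec = 0.043 * 1837^1.5 * sqrt(52) / 1000
= 24.41 GPa

24.41


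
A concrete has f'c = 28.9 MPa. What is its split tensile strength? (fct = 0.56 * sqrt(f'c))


fct = 0.56 * sqrt(28.9)
= 0.56 * 5.376
= 3.01 MPa

3.01


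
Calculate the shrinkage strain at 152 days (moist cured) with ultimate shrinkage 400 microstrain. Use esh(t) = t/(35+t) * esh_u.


esh(152) = 152 / (35 + 152) * 400
= 152 / 187 * 400
= 325.1 microstrain

325.1


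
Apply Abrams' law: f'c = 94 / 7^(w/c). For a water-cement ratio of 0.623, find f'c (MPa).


f'c = 94 / 7^0.623
= 94 / 3.361
= 27.97 MPa

27.97


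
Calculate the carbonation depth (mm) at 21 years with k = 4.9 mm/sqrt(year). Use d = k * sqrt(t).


depth = k * sqrt(t)
= 4.9 * sqrt(21)
= 22.45 mm

22.45


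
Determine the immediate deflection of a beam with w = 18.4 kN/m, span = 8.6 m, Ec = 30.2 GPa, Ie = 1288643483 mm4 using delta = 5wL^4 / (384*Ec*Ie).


Convert: L = 8.6 m = 8600 mm, Ec = 30.2 GPa = 30200 MPa
delta = 5 * 18.4 * 8600^4 / (384 * 30200 * 1288643483)
= 33.68 mm

33.68


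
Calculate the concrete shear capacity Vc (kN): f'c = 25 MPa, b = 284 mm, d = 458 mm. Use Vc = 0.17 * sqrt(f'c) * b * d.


Vc = 0.17 * sqrt(25) * 284 * 458 / 1000
= 110.56 kN

110.56


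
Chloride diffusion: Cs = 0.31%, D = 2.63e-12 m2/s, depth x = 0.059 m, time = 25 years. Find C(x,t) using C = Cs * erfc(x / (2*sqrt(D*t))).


t_seconds = 25 * 365.25 * 24 * 3600 = 788940000.0 s
arg = 0.059 / (2 * sqrt(2.63e-12 * 788940000.0))
= 0.6476
erfc(0.6476) = 0.3597
C = 0.31 * 0.3597 = 0.1115%

0.1115


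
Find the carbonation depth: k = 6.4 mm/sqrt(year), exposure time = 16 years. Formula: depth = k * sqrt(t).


depth = k * sqrt(t)
= 6.4 * sqrt(16)
= 25.6 mm

25.6


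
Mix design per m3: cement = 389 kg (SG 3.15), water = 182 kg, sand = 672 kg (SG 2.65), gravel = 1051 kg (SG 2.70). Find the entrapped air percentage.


Vol cement = 389 / (3.15 * 1000) = 0.123492 m3
Vol water = 182 / 1000 = 0.182 m3
Vol sand = 672 / (2.65 * 1000) = 0.253585 m3
Vol gravel = 1051 / (2.70 * 1000) = 0.389259 m3
Total solid + water volume = 0.948336 m3
Air = (1 - 0.948336) * 100 = 5.17%

5.17


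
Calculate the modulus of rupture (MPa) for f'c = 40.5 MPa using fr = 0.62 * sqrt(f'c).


fr = 0.62 * sqrt(40.5)
= 3.946 MPa

3.946


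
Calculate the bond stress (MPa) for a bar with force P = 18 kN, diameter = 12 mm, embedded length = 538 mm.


u = P / (pi * db * ld)
= 18 * 1000 / (pi * 12 * 538)
= 0.887 MPa

0.887


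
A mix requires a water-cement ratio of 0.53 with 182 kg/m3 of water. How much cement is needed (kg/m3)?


Cement = water / (w/c)
= 182 / 0.53
= 343.4 kg/m3

343.4


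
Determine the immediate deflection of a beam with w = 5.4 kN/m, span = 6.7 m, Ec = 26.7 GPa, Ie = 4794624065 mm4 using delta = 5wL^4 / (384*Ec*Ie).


Convert: L = 6.7 m = 6700 mm, Ec = 26.7 GPa = 26700 MPa
delta = 5 * 5.4 * 6700^4 / (384 * 26700 * 4794624065)
= 1.11 mm

1.11


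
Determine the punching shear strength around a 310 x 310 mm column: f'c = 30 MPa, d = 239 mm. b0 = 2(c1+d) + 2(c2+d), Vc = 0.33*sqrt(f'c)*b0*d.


b0 = 2*(310 + 239) + 2*(310 + 239) = 2196 mm
Vc = 0.33 * sqrt(30) * 2196 * 239 / 1000
= 948.65 kN

948.65


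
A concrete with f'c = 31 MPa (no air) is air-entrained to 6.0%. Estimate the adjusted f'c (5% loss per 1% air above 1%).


Strength loss = (6.0 - 1) * 5 = 25.0%
f'c = 31 * (1 - 25.0/100)
= 23.25 MPa

23.25


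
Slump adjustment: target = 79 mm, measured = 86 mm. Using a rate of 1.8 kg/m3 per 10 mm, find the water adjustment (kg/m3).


Difference = 79 - 86 = -7 mm
Water adjustment = -7 * 1.8 / 10 = -1.3 kg/m3

-1.3


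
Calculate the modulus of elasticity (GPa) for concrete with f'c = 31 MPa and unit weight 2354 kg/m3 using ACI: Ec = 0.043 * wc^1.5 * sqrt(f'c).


Ec = 0.043 * 2354^1.5 * sqrt(31) / 1000
= 27.34 GPa

27.34


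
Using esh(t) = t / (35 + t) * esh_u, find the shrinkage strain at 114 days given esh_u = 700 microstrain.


esh(114) = 114 / (35 + 114) * 700
= 114 / 149 * 700
= 535.6 microstrain

535.6


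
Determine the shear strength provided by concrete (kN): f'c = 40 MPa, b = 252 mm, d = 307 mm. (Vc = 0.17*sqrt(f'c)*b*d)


Vc = 0.17 * sqrt(40) * 252 * 307 / 1000
= 83.18 kN

83.18


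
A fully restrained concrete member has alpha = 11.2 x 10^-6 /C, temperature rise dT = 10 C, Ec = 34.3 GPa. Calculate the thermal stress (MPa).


sigma = alpha * dT * Ec
= 11.2e-6 * 10 * 34.3 * 1000
= 3.842 MPa

3.842


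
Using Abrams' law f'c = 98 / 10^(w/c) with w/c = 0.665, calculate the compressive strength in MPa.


f'c = 98 / 10^0.665
= 98 / 4.624
= 21.19 MPa

21.19


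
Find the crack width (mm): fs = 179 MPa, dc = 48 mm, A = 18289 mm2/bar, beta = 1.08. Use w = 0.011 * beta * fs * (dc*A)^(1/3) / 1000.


w = 0.011 * beta * fs * (dc * A)^(1/3) / 1000
= 0.011 * 1.08 * 179 * (48 * 18289)^(1/3) / 1000
= 0.204 mm

0.204


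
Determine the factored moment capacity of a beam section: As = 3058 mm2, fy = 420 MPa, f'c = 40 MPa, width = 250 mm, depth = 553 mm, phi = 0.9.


a = As * fy / (0.85 * f'c * b)
= 3058 * 420 / (0.85 * 40 * 250)
= 151.1012 mm
Mn = As * fy * (d - a/2) / 10^6
= 613.2169 kN-m
phi*Mn = 0.9 * 613.2169 = 551.9 kN-m

551.9


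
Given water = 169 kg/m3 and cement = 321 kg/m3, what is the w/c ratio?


w/c = water / cement
w/c = 169 / 321 = 0.526

0.526


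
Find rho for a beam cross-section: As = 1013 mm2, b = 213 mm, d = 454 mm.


rho = As / (b * d)
= 1013 / (213 * 454)
= 0.0105

0.0105


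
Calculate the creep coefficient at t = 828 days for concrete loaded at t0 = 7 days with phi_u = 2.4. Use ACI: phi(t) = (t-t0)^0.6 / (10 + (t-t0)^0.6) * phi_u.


dt = 828 - 7 = 821
phi = 821^0.6 / (10 + 821^0.6) * 2.4
= 2.037

2.037


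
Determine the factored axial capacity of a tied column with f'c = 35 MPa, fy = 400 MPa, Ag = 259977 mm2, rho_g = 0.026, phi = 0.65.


Ast = rho * Ag = 0.026 * 259977 = 6759.402 mm2
phi*Pn = 0.65 * 0.80 * (0.85 * 35 * (259977 - 6759.402) + 400 * 6759.402) / 1000
= 5323.23 kN

5323.23


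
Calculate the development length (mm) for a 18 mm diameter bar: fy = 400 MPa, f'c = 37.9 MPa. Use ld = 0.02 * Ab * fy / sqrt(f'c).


Ab = pi * 18^2 / 4 = 254.469 mm2
ld = 0.02 * 254.469 * 400 / sqrt(37.9)
= 330.7 mm

330.7


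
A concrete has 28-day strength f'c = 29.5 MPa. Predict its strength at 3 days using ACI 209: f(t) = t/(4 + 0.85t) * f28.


f(3) = 3 / (4 + 0.85 * 3) * 29.5
= 3 / 6.55 * 29.5
= 13.51 MPa

13.51


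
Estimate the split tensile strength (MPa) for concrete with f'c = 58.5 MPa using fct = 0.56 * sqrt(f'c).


fct = 0.56 * sqrt(58.5)
= 0.56 * 7.649
= 4.283 MPa

4.283


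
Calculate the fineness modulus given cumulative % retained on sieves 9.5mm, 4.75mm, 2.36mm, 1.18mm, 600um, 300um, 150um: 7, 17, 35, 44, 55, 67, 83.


FM = sum(cumulative % retained) / 100
= 308 / 100
= 3.08

3.08


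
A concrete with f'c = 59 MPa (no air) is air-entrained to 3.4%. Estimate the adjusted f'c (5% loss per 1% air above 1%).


Strength loss = (3.4 - 1) * 5 = 12.0%
f'c = 59 * (1 - 12.0/100)
= 51.92 MPa

51.92


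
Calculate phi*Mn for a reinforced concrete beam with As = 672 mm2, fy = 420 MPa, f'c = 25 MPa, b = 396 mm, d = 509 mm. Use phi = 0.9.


a = As * fy / (0.85 * f'c * b)
= 672 * 420 / (0.85 * 25 * 396)
= 33.5401 mm
Mn = As * fy * (d - a/2) / 10^6
= 138.927 kN-m
phi*Mn = 0.9 * 138.927 = 125.03 kN-m

125.03


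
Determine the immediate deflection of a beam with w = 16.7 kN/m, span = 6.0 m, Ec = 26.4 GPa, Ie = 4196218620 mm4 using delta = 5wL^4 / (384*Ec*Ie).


Convert: L = 6.0 m = 6000 mm, Ec = 26.4 GPa = 26400 MPa
delta = 5 * 16.7 * 6000^4 / (384 * 26400 * 4196218620)
= 2.54 mm

2.54


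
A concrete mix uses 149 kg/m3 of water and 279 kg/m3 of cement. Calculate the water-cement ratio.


w/c = water / cement
w/c = 149 / 279 = 0.534

0.534


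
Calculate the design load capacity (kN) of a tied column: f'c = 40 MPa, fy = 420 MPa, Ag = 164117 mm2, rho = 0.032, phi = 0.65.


Ast = rho * Ag = 0.032 * 164117 = 5251.744 mm2
phi*Pn = 0.65 * 0.80 * (0.85 * 40 * (164117 - 5251.744) + 420 * 5251.744) / 1000
= 3955.72 kN

3955.72


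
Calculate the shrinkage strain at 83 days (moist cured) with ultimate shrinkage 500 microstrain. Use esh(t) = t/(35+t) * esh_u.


esh(83) = 83 / (35 + 83) * 500
= 83 / 118 * 500
= 351.7 microstrain

351.7


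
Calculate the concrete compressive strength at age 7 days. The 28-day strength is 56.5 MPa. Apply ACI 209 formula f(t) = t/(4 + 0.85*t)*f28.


f(7) = 7 / (4 + 0.85 * 7) * 56.5
= 7 / 9.95 * 56.5
= 39.75 MPa

39.75


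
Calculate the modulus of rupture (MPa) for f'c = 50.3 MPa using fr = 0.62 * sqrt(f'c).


fr = 0.62 * sqrt(50.3)
= 4.397 MPa

4.397


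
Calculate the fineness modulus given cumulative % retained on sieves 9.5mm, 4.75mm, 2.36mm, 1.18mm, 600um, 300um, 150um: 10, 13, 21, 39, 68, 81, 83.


FM = sum(cumulative % retained) / 100
= 315 / 100
= 3.15

3.15


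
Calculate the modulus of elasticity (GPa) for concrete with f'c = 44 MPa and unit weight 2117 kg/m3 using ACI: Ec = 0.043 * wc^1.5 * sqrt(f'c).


Ec = 0.043 * 2117^1.5 * sqrt(44) / 1000
= 27.78 GPa

27.78


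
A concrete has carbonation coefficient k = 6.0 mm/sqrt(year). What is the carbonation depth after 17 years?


depth = k * sqrt(t)
= 6.0 * sqrt(17)
= 24.74 mm

24.74


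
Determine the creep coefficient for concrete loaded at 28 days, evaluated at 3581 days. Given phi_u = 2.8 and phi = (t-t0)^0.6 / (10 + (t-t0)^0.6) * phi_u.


dt = 3581 - 28 = 3553
phi = 3553^0.6 / (10 + 3553^0.6) * 2.8
= 2.607

2.607


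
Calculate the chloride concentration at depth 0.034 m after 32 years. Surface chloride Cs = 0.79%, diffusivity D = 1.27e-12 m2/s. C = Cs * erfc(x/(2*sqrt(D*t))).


t_seconds = 32 * 365.25 * 24 * 3600 = 1009843200.0 s
arg = 0.034 / (2 * sqrt(1.27e-12 * 1009843200.0))
= 0.4747
erfc(0.4747) = 0.502
C = 0.79 * 0.502 = 0.3966%

0.3966


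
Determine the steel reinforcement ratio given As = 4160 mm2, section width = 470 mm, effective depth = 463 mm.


rho = As / (b * d)
= 4160 / (470 * 463)
= 0.0191

0.0191


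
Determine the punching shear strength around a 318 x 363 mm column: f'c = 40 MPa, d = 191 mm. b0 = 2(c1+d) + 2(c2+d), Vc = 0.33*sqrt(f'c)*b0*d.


b0 = 2*(318 + 191) + 2*(363 + 191) = 2126 mm
Vc = 0.33 * sqrt(40) * 2126 * 191 / 1000
= 847.5 kN

847.5


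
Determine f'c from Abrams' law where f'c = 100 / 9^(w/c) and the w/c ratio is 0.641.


f'c = 100 / 9^0.641
= 100 / 4.089
= 24.45 MPa

24.45


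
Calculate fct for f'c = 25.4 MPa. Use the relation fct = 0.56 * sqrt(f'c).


fct = 0.56 * sqrt(25.4)
= 0.56 * 5.04
= 2.822 MPa

2.822


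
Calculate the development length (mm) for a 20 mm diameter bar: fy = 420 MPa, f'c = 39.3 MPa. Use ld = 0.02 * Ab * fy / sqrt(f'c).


Ab = pi * 20^2 / 4 = 314.159 mm2
ld = 0.02 * 314.159 * 420 / sqrt(39.3)
= 421.0 mm

421.0


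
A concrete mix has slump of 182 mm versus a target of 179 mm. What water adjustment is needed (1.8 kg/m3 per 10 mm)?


Difference = 179 - 182 = -3 mm
Water adjustment = -3 * 1.8 / 10 = -0.5 kg/m3

-0.5


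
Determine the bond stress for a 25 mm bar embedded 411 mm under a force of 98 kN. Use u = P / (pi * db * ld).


u = P / (pi * db * ld)
= 98 * 1000 / (pi * 25 * 411)
= 3.036 MPa

3.036


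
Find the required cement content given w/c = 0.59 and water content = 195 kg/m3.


Cement = water / (w/c)
= 195 / 0.59
= 330.5 kg/m3

330.5


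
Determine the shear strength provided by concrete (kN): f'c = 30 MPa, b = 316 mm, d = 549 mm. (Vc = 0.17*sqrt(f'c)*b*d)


Vc = 0.17 * sqrt(30) * 316 * 549 / 1000
= 161.54 kN

161.54


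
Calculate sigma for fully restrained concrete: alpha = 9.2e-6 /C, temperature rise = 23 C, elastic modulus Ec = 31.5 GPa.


sigma = alpha * dT * Ec
= 9.2e-6 * 23 * 31.5 * 1000
= 6.665 MPa

6.665


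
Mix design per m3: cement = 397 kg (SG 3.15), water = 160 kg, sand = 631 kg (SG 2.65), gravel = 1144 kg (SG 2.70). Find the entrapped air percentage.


Vol cement = 397 / (3.15 * 1000) = 0.126032 m3
Vol water = 160 / 1000 = 0.16 m3
Vol sand = 631 / (2.65 * 1000) = 0.238113 m3
Vol gravel = 1144 / (2.70 * 1000) = 0.423704 m3
Total solid + water volume = 0.947849 m3
Air = (1 - 0.947849) * 100 = 5.22%

5.22


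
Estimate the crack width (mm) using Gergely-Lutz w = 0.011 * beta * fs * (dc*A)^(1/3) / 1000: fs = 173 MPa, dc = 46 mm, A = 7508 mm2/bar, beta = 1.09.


w = 0.011 * beta * fs * (dc * A)^(1/3) / 1000
= 0.011 * 1.09 * 173 * (46 * 7508)^(1/3) / 1000
= 0.146 mm

0.146


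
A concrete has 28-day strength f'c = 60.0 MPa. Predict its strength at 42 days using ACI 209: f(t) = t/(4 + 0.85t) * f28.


f(42) = 42 / (4 + 0.85 * 42) * 60.0
= 42 / 39.7 * 60.0
= 63.48 MPa

63.48


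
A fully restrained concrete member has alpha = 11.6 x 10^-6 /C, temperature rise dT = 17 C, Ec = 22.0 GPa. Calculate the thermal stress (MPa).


sigma = alpha * dT * Ec
= 11.6e-6 * 17 * 22.0 * 1000
= 4.338 MPa

4.338


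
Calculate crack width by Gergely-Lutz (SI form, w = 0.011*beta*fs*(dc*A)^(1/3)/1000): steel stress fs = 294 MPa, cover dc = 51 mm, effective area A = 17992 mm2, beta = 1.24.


w = 0.011 * beta * fs * (dc * A)^(1/3) / 1000
= 0.011 * 1.24 * 294 * (51 * 17992)^(1/3) / 1000
= 0.39 mm

0.39


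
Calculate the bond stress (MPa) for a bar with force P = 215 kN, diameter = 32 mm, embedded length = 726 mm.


u = P / (pi * db * ld)
= 215 * 1000 / (pi * 32 * 726)
= 2.946 MPa

2.946


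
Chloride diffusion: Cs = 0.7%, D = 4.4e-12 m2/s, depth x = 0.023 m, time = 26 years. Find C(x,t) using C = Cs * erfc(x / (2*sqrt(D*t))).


t_seconds = 26 * 365.25 * 24 * 3600 = 820497600.0 s
arg = 0.023 / (2 * sqrt(4.4e-12 * 820497600.0))
= 0.1914
erfc(0.1914) = 0.7866
C = 0.7 * 0.7866 = 0.5506%

0.5506


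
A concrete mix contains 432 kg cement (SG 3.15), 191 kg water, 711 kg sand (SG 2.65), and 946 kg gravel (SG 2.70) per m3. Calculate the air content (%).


Vol cement = 432 / (3.15 * 1000) = 0.137143 m3
Vol water = 191 / 1000 = 0.191 m3
Vol sand = 711 / (2.65 * 1000) = 0.268302 m3
Vol gravel = 946 / (2.70 * 1000) = 0.35037 m3
Total solid + water volume = 0.946815 m3
Air = (1 - 0.946815) * 100 = 5.32%

5.32


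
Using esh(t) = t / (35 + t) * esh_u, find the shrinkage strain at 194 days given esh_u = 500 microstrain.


esh(194) = 194 / (35 + 194) * 500
= 194 / 229 * 500
= 423.6 microstrain

423.6


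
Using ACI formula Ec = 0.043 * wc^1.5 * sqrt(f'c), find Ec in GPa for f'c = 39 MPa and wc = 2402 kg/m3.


Ec = 0.043 * 2402^1.5 * sqrt(39) / 1000
= 31.61 GPa

31.61


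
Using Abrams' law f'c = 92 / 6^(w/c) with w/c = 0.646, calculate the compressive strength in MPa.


f'c = 92 / 6^0.646
= 92 / 3.182
= 28.91 MPa

28.91


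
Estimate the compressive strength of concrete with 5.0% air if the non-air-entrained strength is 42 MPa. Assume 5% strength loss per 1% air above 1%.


Strength loss = (5.0 - 1) * 5 = 20.0%
f'c = 42 * (1 - 20.0/100)
= 33.6 MPa

33.6


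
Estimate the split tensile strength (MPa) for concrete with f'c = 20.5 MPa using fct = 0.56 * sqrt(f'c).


fct = 0.56 * sqrt(20.5)
= 0.56 * 4.528
= 2.536 MPa

2.536


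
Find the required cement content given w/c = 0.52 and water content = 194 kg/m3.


Cement = water / (w/c)
= 194 / 0.52
= 373.1 kg/m3

373.1


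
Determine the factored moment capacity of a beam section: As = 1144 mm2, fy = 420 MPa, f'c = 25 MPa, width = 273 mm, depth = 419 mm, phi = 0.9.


a = As * fy / (0.85 * f'c * b)
= 1144 * 420 / (0.85 * 25 * 273)
= 82.8235 mm
Mn = As * fy * (d - a/2) / 10^6
= 181.4236 kN-m
phi*Mn = 0.9 * 181.4236 = 163.28 kN-m

163.28


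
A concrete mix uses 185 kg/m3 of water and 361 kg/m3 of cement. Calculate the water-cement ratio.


w/c = water / cement
w/c = 185 / 361 = 0.512

0.512


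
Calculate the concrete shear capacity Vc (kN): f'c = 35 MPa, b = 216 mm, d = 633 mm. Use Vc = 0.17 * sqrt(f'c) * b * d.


Vc = 0.17 * sqrt(35) * 216 * 633 / 1000
= 137.51 kN

137.51


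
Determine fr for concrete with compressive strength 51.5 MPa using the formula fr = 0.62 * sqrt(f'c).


fr = 0.62 * sqrt(51.5)
= 4.449 MPa

4.449


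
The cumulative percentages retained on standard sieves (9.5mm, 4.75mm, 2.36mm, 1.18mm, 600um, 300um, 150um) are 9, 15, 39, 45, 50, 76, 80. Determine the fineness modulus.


FM = sum(cumulative % retained) / 100
= 314 / 100
= 3.14

3.14


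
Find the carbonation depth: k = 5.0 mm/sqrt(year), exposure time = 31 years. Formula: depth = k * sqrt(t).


depth = k * sqrt(t)
= 5.0 * sqrt(31)
= 27.84 mm

27.84


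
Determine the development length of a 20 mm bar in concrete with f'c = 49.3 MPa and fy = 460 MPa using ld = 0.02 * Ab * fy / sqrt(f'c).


Ab = pi * 20^2 / 4 = 314.159 mm2
ld = 0.02 * 314.159 * 460 / sqrt(49.3)
= 411.6 mm

411.6


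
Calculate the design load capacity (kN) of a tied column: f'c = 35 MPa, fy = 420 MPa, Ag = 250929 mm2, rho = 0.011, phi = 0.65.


Ast = rho * Ag = 0.011 * 250929 = 2760.219 mm2
phi*Pn = 0.65 * 0.80 * (0.85 * 35 * (250929 - 2760.219) + 420 * 2760.219) / 1000
= 4442.0 kN

4442.0


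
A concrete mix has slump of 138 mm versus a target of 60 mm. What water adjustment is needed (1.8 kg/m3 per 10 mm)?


Difference = 60 - 138 = -78 mm
Water adjustment = -78 * 1.8 / 10 = -14.0 kg/m3

-14.0


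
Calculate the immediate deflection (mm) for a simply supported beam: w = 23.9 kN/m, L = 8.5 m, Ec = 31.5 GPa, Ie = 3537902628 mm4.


Convert: L = 8.5 m = 8500 mm, Ec = 31.5 GPa = 31500 MPa
delta = 5 * 23.9 * 8500^4 / (384 * 31500 * 3537902628)
= 14.58 mm

14.58


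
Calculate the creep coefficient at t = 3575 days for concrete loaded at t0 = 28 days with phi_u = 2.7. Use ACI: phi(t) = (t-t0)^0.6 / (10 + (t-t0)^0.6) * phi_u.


dt = 3575 - 28 = 3547
phi = 3547^0.6 / (10 + 3547^0.6) * 2.7
= 2.514

2.514


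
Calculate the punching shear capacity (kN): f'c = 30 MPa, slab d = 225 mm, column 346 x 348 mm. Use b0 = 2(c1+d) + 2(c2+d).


b0 = 2*(346 + 225) + 2*(348 + 225) = 2288 mm
Vc = 0.33 * sqrt(30) * 2288 * 225 / 1000
= 930.49 kN

930.49


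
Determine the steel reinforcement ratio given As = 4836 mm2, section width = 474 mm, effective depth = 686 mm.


rho = As / (b * d)
= 4836 / (474 * 686)
= 0.0149

0.0149


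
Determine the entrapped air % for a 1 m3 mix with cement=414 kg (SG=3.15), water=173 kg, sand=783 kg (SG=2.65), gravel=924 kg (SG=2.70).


Vol cement = 414 / (3.15 * 1000) = 0.131429 m3
Vol water = 173 / 1000 = 0.173 m3
Vol sand = 783 / (2.65 * 1000) = 0.295472 m3
Vol gravel = 924 / (2.70 * 1000) = 0.342222 m3
Total solid + water volume = 0.942122 m3
Air = (1 - 0.942122) * 100 = 5.79%

5.79


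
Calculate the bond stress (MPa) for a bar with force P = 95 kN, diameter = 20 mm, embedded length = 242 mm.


u = P / (pi * db * ld)
= 95 * 1000 / (pi * 20 * 242)
= 6.248 MPa

6.248


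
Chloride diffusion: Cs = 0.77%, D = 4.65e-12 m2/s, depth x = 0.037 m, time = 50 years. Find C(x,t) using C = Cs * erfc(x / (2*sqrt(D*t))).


t_seconds = 50 * 365.25 * 24 * 3600 = 1577880000.0 s
arg = 0.037 / (2 * sqrt(4.65e-12 * 1577880000.0))
= 0.216
erfc(0.216) = 0.76
C = 0.77 * 0.76 = 0.5852%

0.5852


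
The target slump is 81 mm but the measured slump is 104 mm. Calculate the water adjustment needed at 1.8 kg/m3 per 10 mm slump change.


Difference = 81 - 104 = -23 mm
Water adjustment = -23 * 1.8 / 10 = -4.1 kg/m3

-4.1


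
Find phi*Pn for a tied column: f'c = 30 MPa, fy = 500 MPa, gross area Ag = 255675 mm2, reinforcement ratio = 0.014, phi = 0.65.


Ast = rho * Ag = 0.014 * 255675 = 3579.45 mm2
phi*Pn = 0.65 * 0.80 * (0.85 * 30 * (255675 - 3579.45) + 500 * 3579.45) / 1000
= 4273.44 kN

4273.44


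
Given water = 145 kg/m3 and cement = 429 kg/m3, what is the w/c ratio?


w/c = water / cement
w/c = 145 / 429 = 0.338

0.338


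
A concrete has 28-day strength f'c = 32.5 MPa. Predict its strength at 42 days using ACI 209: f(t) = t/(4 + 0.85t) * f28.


f(42) = 42 / (4 + 0.85 * 42) * 32.5
= 42 / 39.7 * 32.5
= 34.38 MPa

34.38


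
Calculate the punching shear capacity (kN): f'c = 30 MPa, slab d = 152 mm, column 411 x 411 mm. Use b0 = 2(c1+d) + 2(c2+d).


b0 = 2*(411 + 152) + 2*(411 + 152) = 2252 mm
Vc = 0.33 * sqrt(30) * 2252 * 152 / 1000
= 618.71 kN

618.71


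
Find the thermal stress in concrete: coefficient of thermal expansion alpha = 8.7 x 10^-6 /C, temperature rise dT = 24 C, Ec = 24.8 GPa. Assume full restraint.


sigma = alpha * dT * Ec
= 8.7e-6 * 24 * 24.8 * 1000
= 5.178 MPa

5.178


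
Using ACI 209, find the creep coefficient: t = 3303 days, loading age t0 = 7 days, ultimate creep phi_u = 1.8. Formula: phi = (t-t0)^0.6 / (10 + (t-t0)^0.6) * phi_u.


dt = 3303 - 7 = 3296
phi = 3296^0.6 / (10 + 3296^0.6) * 1.8
= 1.671

1.671


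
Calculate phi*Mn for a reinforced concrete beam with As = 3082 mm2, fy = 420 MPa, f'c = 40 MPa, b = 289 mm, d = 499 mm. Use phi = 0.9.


a = As * fy / (0.85 * f'c * b)
= 3082 * 420 / (0.85 * 40 * 289)
= 131.7362 mm
Mn = As * fy * (d - a/2) / 10^6
= 560.6633 kN-m
phi*Mn = 0.9 * 560.6633 = 504.6 kN-m

504.6


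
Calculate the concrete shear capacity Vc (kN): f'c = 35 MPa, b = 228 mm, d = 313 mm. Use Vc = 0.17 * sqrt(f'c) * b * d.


Vc = 0.17 * sqrt(35) * 228 * 313 / 1000
= 71.77 kN

71.77


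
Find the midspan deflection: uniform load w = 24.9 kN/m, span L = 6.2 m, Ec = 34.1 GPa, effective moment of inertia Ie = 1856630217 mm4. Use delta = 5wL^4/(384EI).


Convert: L = 6.2 m = 6200 mm, Ec = 34.1 GPa = 34100 MPa
delta = 5 * 24.9 * 6200^4 / (384 * 34100 * 1856630217)
= 7.57 mm

7.57


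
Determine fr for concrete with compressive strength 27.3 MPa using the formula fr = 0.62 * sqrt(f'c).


fr = 0.62 * sqrt(27.3)
= 3.239 MPa

3.239


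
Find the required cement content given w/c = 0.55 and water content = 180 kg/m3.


Cement = water / (w/c)
= 180 / 0.55
= 327.3 kg/m3

327.3


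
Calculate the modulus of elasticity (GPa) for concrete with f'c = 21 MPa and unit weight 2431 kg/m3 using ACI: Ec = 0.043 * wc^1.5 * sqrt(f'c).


Ec = 0.043 * 2431^1.5 * sqrt(21) / 1000
= 23.62 GPa

23.62


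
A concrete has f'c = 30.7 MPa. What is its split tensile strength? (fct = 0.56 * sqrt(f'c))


fct = 0.56 * sqrt(30.7)
= 0.56 * 5.541
= 3.103 MPa

3.103


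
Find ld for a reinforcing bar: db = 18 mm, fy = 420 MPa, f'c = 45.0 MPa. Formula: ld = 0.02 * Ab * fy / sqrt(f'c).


Ab = pi * 18^2 / 4 = 254.469 mm2
ld = 0.02 * 254.469 * 420 / sqrt(45.0)
= 318.6 mm

318.6


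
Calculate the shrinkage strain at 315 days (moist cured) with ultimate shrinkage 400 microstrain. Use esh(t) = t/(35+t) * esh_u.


esh(315) = 315 / (35 + 315) * 400
= 315 / 350 * 400
= 360.0 microstrain

360.0


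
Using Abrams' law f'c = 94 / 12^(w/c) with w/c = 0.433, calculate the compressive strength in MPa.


f'c = 94 / 12^0.433
= 94 / 2.933
= 32.05 MPa

32.05


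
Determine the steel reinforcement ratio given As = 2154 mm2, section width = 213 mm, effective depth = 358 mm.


rho = As / (b * d)
= 2154 / (213 * 358)
= 0.0282

0.0282


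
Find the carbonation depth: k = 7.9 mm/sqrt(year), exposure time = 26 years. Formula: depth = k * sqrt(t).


depth = k * sqrt(t)
= 7.9 * sqrt(26)
= 40.28 mm

40.28


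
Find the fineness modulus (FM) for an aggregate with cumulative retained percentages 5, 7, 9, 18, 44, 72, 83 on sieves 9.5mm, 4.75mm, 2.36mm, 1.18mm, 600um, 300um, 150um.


FM = sum(cumulative % retained) / 100
= 238 / 100
= 2.38

2.38


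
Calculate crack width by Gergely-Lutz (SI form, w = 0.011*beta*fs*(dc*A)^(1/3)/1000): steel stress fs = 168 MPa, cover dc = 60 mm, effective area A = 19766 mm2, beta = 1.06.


w = 0.011 * beta * fs * (dc * A)^(1/3) / 1000
= 0.011 * 1.06 * 168 * (60 * 19766)^(1/3) / 1000
= 0.207 mm

0.207


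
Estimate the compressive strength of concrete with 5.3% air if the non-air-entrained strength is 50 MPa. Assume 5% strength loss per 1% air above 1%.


Strength loss = (5.3 - 1) * 5 = 21.5%
f'c = 50 * (1 - 21.5/100)
= 39.25 MPa

39.25


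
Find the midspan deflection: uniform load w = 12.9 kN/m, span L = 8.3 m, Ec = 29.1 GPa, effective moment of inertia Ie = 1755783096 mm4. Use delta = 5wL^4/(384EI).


Convert: L = 8.3 m = 8300 mm, Ec = 29.1 GPa = 29100 MPa
delta = 5 * 12.9 * 8300^4 / (384 * 29100 * 1755783096)
= 15.6 mm

15.6


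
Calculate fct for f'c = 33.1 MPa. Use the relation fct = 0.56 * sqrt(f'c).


fct = 0.56 * sqrt(33.1)
= 0.56 * 5.753
= 3.222 MPa

3.222


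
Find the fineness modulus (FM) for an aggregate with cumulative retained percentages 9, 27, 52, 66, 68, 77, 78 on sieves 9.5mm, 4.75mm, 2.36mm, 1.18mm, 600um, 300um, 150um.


FM = sum(cumulative % retained) / 100
= 377 / 100
= 3.77

3.77


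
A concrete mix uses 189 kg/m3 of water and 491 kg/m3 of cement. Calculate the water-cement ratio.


w/c = water / cement
w/c = 189 / 491 = 0.385

0.385


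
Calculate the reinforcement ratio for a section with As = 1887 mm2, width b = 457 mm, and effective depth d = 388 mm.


rho = As / (b * d)
= 1887 / (457 * 388)
= 0.0106

0.0106


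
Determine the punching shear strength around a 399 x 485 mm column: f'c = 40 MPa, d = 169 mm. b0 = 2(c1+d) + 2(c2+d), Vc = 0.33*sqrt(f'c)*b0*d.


b0 = 2*(399 + 169) + 2*(485 + 169) = 2444 mm
Vc = 0.33 * sqrt(40) * 2444 * 169 / 1000
= 862.05 kN

862.05


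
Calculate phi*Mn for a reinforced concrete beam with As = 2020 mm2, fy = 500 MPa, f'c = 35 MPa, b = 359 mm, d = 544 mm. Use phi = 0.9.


a = As * fy / (0.85 * f'c * b)
= 2020 * 500 / (0.85 * 35 * 359)
= 94.5671 mm
Mn = As * fy * (d - a/2) / 10^6
= 501.6836 kN-m
phi*Mn = 0.9 * 501.6836 = 451.52 kN-m

451.52


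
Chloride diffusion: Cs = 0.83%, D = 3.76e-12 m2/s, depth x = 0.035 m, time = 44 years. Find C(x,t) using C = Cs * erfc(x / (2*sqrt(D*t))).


t_seconds = 44 * 365.25 * 24 * 3600 = 1388534400.0 s
arg = 0.035 / (2 * sqrt(3.76e-12 * 1388534400.0))
= 0.2422
erfc(0.2422) = 0.732
C = 0.83 * 0.732 = 0.6075%

0.6075


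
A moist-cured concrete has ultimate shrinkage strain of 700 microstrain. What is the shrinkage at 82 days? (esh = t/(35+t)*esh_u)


esh(82) = 82 / (35 + 82) * 700
= 82 / 117 * 700
= 490.6 microstrain

490.6


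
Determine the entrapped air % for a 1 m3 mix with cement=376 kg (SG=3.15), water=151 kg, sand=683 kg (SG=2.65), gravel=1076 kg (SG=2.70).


Vol cement = 376 / (3.15 * 1000) = 0.119365 m3
Vol water = 151 / 1000 = 0.151 m3
Vol sand = 683 / (2.65 * 1000) = 0.257736 m3
Vol gravel = 1076 / (2.70 * 1000) = 0.398519 m3
Total solid + water volume = 0.926619 m3
Air = (1 - 0.926619) * 100 = 7.34%

7.34


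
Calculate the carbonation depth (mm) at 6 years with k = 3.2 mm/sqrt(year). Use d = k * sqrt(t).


depth = k * sqrt(t)
= 3.2 * sqrt(6)
= 7.84 mm

7.84


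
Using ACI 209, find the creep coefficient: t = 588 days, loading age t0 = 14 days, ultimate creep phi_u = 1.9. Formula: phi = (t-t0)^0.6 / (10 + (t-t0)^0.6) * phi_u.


dt = 588 - 14 = 574
phi = 574^0.6 / (10 + 574^0.6) * 1.9
= 1.556

1.556


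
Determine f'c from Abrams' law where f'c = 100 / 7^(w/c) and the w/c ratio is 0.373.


f'c = 100 / 7^0.373
= 100 / 2.066
= 48.39 MPa

48.39


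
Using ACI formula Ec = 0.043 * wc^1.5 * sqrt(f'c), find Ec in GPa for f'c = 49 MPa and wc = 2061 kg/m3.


Ec = 0.043 * 2061^1.5 * sqrt(49) / 1000
= 28.16 GPa

28.16


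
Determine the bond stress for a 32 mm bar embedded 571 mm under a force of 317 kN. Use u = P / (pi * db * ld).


u = P / (pi * db * ld)
= 317 * 1000 / (pi * 32 * 571)
= 5.522 MPa

5.522


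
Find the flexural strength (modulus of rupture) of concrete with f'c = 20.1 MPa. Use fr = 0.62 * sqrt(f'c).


fr = 0.62 * sqrt(20.1)
= 2.78 MPa

2.78


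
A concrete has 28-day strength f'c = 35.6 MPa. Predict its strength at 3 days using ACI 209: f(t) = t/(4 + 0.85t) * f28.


f(3) = 3 / (4 + 0.85 * 3) * 35.6
= 3 / 6.55 * 35.6
= 16.31 MPa

16.31


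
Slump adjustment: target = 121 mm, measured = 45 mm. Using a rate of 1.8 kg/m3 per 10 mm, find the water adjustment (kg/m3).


Difference = 121 - 45 = 76 mm
Water adjustment = 76 * 1.8 / 10 = 13.7 kg/m3

13.7


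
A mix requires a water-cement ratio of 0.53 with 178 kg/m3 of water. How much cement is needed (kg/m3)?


Cement = water / (w/c)
= 178 / 0.53
= 335.8 kg/m3

335.8


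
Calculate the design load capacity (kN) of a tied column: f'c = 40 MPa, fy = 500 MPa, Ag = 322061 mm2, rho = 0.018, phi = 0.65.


Ast = rho * Ag = 0.018 * 322061 = 5797.098 mm2
phi*Pn = 0.65 * 0.80 * (0.85 * 40 * (322061 - 5797.098) + 500 * 5797.098) / 1000
= 7098.79 kN

7098.79


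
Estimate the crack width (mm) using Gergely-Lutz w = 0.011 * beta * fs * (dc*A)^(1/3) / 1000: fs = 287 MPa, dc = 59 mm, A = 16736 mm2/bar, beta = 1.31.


w = 0.011 * beta * fs * (dc * A)^(1/3) / 1000
= 0.011 * 1.31 * 287 * (59 * 16736)^(1/3) / 1000
= 0.412 mm

0.412


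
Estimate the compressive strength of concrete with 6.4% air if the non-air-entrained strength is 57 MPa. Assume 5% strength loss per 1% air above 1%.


Strength loss = (6.4 - 1) * 5 = 27.0%
f'c = 57 * (1 - 27.0/100)
= 41.61 MPa

41.61
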